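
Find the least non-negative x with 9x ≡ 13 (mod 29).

The inverse of 9 mod 29 is 13 (since 9·13 = 117 ≡ 1).
Multiplying both sides by 13: x ≡ 13·13 = 169 ≡ 24 (mod 29).

24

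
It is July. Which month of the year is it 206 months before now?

206 − 17·12 = 2, so 206 ≡ 2 (mod 12).
July − 2 months → May.

May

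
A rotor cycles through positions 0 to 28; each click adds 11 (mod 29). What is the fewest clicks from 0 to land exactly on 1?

29 = 2·11 + 7
11 = 1·7 + 4
7 = 1·4 + 3
4 = 1·3 + 1
3 = 3·1 + 0
Back-substituting gives 11·8 ≡ 1 (mod 29).

8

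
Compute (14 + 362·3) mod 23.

19

362·3 = 1086.
1086 − 47·23 = 5, so 1086 ≡ 5 (mod 23).
(14 + 5) mod 23 = 19.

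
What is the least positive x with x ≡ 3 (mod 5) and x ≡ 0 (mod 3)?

3

x ≡ 0 (mod 3) gives x ∈ {0, 3}.
The first of these with x mod 5 = 3 is 3.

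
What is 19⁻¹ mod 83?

83 = 4·19 + 7
19 = 2·7 + 5
7 = 1·5 + 2
5 = 2·2 + 1
2 = 2·1 + 0
Back-substituting gives 19·35 ≡ 1 (mod 83).

35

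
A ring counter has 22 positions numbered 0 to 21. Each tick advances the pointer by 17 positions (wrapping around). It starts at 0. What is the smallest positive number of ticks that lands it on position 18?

14

17⁻¹ ≡ 13 (mod 22) because 17·13 = 221 = 10·22 + 1.
Multiplying both sides by 13: x ≡ 13·18 = 234 ≡ 14 (mod 22).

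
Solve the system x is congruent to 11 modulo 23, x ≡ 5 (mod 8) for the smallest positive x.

x ≡ 5 (mod 8) gives x ∈ {5, 13, 21, 29, 37, 45, 53, 61, …}.
The first of these with x mod 23 = 11 is 149.

149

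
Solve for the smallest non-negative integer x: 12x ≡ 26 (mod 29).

7

12⁻¹ ≡ 17 (mod 29) because 12·17 = 204 = 7·29 + 1.
So x ≡ 17·26 = 442 ≡ 7 (mod 29).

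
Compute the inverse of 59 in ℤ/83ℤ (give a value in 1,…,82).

59·38 = 2242 = 27·83 + 1, so 59⁻¹ ≡ 38 (mod 83).

38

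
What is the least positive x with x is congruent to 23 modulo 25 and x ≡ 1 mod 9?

73

x ≡ 1 (mod 9) gives x ∈ {1, 10, 19, 28, 37, 46, 55, 64, …}.
The first of these with x mod 25 = 23 is 73.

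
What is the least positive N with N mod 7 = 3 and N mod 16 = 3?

3

x ≡ 3 (mod 7) gives x ∈ {3}.
The first of these with x mod 16 = 3 is 3.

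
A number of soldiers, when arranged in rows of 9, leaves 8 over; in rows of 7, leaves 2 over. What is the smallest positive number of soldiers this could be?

44

x ≡ 2 (mod 7) gives x ∈ {2, 9, 16, 23, 30, 37, 44}.
The first of these with x mod 9 = 8 is 44.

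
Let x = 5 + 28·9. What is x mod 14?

5

28·9 = 252.
252 mod 14 = 0 (since 18·14 = 252).
(5 + 0) mod 14 = 5.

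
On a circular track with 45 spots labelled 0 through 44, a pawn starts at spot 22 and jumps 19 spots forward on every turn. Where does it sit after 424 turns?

424·19 = 8056.
Dividing 8056 by 45 gives quotient 179 and remainder 1.
(22 + 1) mod 45 = 23.

23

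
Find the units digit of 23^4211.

7

Last digits of 3^n: 3, 9, 7, 1 (period 4).
4211 leaves remainder 3 on division by 4, so 23^4211 ends in 7.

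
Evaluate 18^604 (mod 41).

By repeated squaring mod 41: 18^1≡18, 18^2≡37, 18^4≡16, 18^8≡10, 18^16≡18, 18^32≡37, 18^64≡16, 18^128≡10, 18^256≡18, 18^512≡37.
604 = 4 + 8 + 16 + 64 + 512, so 18^604 ≡ 16·10·18·16·37 ≡ 16 (mod 41).

16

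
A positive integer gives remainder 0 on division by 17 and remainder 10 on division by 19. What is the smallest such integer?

x ≡ 0 (mod 17) gives x ∈ {0, 17, 34, 51, 68, 85, 102, 119, …}.
The first of these with x mod 19 = 10 is 238.

238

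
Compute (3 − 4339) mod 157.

60

4339 = 27·157 + 100, so 4339 mod 157 = 100.
(3 − 100) mod 157 = 60.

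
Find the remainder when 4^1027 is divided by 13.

4

Successive squares of 4 mod 13: 4^1≡4, 4^2≡3, 4^4≡9, 4^8≡3, 4^16≡9, 4^32≡3, 4^64≡9, 4^128≡3, 4^256≡9, 4^512≡3, 4^1024≡9.
1027 = 1 + 2 + 1024, so 4^1027 ≡ 4·3·9 ≡ 4 (mod 13).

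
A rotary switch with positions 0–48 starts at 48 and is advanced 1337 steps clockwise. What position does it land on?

13

1337 = 27·49 + 14, so 1337 mod 49 = 14.
(48 + 14) mod 49 = 13.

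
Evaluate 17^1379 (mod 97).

60

By repeated squaring mod 97: 17^1≡17, 17^2≡95, 17^4≡4, 17^8≡16, 17^16≡62, 17^32≡61, 17^64≡35, 17^128≡61, 17^256≡35, 17^512≡61, 17^1024≡35.
1379 = 1 + 2 + 32 + 64 + 256 + 1024, so 17^1379 ≡ 17·95·61·35·35·35 ≡ 60 (mod 97).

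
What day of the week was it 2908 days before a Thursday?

2908 = 415·7 + 3, so 2908 mod 7 = 3.
Thursday − 3 days → Monday.

Monday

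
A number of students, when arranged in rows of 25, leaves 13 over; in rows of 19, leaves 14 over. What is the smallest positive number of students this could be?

Since 19·4 ≡ 1 (mod 25), take x = 14 + 19·((13−14)·4 mod 25) = 14 + 19·21 = 413.
Check: 413 mod 25 = 13, 413 mod 19 = 14.

413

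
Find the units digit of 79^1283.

9

Powers of 9 mod 10 repeat with period 2: 9, 1.
1283 leaves remainder 1 on division by 2, so 79^1283 ends in 9.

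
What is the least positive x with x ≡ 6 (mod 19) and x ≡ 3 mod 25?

253

Since 25·16 ≡ 1 (mod 19), take x = 3 + 25·((6−3)·16 mod 19) = 3 + 25·10 = 253.
Check: 253 mod 19 = 6, 253 mod 25 = 3.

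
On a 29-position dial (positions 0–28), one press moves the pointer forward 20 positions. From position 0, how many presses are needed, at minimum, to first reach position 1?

29 = 1·20 + 9
20 = 2·9 + 2
9 = 4·2 + 1
2 = 2·1 + 0
Back-substituting gives 20·16 ≡ 1 (mod 29).

16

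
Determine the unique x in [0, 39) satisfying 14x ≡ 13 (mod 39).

26

14⁻¹ ≡ 14 (mod 39) because 14·14 = 196 = 5·39 + 1.
So x ≡ 14·13 = 182 ≡ 26 (mod 39).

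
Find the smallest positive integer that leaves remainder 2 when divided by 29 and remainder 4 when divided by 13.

147

Since 13·9 ≡ 1 (mod 29), take x = 4 + 13·((2−4)·9 mod 29) = 4 + 13·11 = 147.
Check: 147 mod 29 = 2, 147 mod 13 = 4.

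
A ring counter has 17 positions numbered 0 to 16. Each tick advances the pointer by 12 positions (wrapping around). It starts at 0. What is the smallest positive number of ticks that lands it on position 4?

6

12⁻¹ ≡ 10 (mod 17) because 12·10 = 120 = 7·17 + 1.
Multiplying both sides by 10: x ≡ 10·4 = 40 ≡ 6 (mod 17).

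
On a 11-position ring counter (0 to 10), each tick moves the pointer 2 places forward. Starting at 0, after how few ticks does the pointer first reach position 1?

6

2⁻¹ ≡ 6 (mod 11) because 2·6 = 12 = 1·11 + 1.
So x ≡ 6·1 = 6 ≡ 6 (mod 11).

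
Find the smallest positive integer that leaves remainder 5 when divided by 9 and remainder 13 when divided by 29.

Since 29·5 ≡ 1 (mod 9), take x = 13 + 29·((5−13)·5 mod 9) = 13 + 29·5 = 158.
Check: 158 mod 9 = 5, 158 mod 29 = 13.

158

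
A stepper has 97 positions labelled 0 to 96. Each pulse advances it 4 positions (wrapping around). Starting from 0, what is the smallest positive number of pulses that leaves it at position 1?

73

97 = 24·4 + 1
4 = 4·1 + 0
Back-substituting gives 4·73 ≡ 1 (mod 97).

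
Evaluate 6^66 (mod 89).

55

By repeated squaring mod 89: 6^1≡6, 6^2≡36, 6^4≡50, 6^8≡8, 6^16≡64, 6^32≡2, 6^64≡4.
66 = 2 + 64, so 6^66 ≡ 36·4 ≡ 55 (mod 89).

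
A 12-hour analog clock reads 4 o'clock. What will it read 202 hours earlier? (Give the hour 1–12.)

202 = 16·12 + 10, so 202 mod 12 = 10.
4 − 10 → 6 on a 12-hour dial.

6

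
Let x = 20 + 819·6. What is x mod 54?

20

819·6 = 4914.
4914 − 91·54 = 0, so 4914 ≡ 0 (mod 54).
(20 + 0) mod 54 = 20.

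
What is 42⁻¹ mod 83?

2

83 = 1·42 + 41
42 = 1·41 + 1
41 = 41·1 + 0
Back-substituting gives 42·2 ≡ 1 (mod 83).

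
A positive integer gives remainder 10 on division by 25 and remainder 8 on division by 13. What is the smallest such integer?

60

x ≡ 8 (mod 13) gives x ∈ {8, 21, 34, 47, 60}.
The first of these with x mod 25 = 10 is 60.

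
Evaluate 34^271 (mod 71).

By repeated squaring mod 71: 34^1≡34, 34^2≡20, 34^4≡45, 34^8≡37, 34^16≡20, 34^32≡45, 34^64≡37, 34^128≡20, 34^256≡45.
Since 271 = 1 + 2 + 4 + 8 + 256 in binary, 34^271 ≡ 34·20·45·37·45 ≡ 39 (mod 71).

39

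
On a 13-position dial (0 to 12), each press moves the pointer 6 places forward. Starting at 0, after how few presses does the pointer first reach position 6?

1

6⁻¹ ≡ 11 (mod 13) because 6·11 = 66 = 5·13 + 1.
Multiplying both sides by 11: x ≡ 11·6 = 66 ≡ 1 (mod 13).
Check: 6·1 = 6 = 0·13 + 6.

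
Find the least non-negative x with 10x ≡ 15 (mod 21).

12

10⁻¹ ≡ 19 (mod 21) because 10·19 = 190 = 9·21 + 1.
Multiplying both sides by 19: x ≡ 19·15 = 285 ≡ 12 (mod 21).
Check: 10·12 = 120 = 5·21 + 15.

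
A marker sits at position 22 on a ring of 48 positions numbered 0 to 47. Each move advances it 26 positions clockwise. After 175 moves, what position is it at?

12

175·26 = 4550.
Dividing 4550 by 48 gives quotient 94 and remainder 38.
(22 + 38) mod 48 = 12.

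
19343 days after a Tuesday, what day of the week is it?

19343 − 2763·7 = 2, so 19343 ≡ 2 (mod 7).
Tuesday + 2 days → Thursday.

Thursday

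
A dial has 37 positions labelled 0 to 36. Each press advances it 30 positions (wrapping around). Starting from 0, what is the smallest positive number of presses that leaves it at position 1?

30·21 = 630 = 17·37 + 1, so 30⁻¹ ≡ 21 (mod 37).

21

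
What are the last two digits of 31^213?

Square-and-reduce mod 100: 31^1≡31, 31^2≡61, 31^4≡21, 31^8≡41, 31^16≡81, 31^32≡61, 31^64≡21, 31^128≡41.
Since 213 = 1 + 4 + 16 + 64 + 128 in binary, 31^213 ≡ 31·21·81·21·41 ≡ 91 (mod 100).

91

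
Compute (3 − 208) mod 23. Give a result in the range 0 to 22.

208 − 9·23 = 1, so 208 ≡ 1 (mod 23).
(3 − 1) mod 23 = 2.

2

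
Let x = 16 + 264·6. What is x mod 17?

2

264·6 = 1584.
1584 − 93·17 = 3, so 1584 ≡ 3 (mod 17).
(16 + 3) mod 17 = 2.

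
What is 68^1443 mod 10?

2

The units digit of 68^n cycles with period 4: 8, 4, 2, 6, …
1443 mod 4 = 3, so the last digit matches 8^3 = 2.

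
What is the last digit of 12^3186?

Powers of 2 mod 10 repeat with period 4: 2, 4, 8, 6.
3186 leaves remainder 2 on division by 4, so 12^3186 ends in 4.

4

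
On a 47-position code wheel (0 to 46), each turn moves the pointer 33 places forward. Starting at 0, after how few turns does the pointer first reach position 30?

33⁻¹ ≡ 10 (mod 47) because 33·10 = 330 = 7·47 + 1.
So x ≡ 10·30 = 300 ≡ 18 (mod 47).
Check: 33·18 = 594 = 12·47 + 30.

18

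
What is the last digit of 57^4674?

9

The units digit of 57^n cycles with period 4: 7, 9, 3, 1, …
4674 mod 4 = 2, so the last digit matches 7^2 = 9.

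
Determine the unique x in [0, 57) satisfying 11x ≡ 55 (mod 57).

5

The inverse of 11 mod 57 is 26 (since 11·26 = 286 ≡ 1).
So x ≡ 26·55 = 1430 ≡ 5 (mod 57).
Check: 11·5 = 55 = 0·57 + 55.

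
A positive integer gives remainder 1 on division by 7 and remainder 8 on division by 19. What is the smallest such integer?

8

x ≡ 1 (mod 7) gives x ∈ {1, 8}.
The first of these with x mod 19 = 8 is 8.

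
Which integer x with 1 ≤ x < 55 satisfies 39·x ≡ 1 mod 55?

24

39·24 = 936 = 17·55 + 1, so 39⁻¹ ≡ 24 (mod 55).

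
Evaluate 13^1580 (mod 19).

Square-and-reduce mod 19: 13^1≡13, 13^2≡17, 13^4≡4, 13^8≡16, 13^16≡9, 13^32≡5, 13^64≡6, 13^128≡17, 13^256≡4, 13^512≡16, 13^1024≡9.
1580 = 4 + 8 + 32 + 512 + 1024, so 13^1580 ≡ 4·16·5·16·9 ≡ 5 (mod 19).

5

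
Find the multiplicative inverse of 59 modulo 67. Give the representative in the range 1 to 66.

25

67 = 1·59 + 8
59 = 7·8 + 3
8 = 2·3 + 2
3 = 1·2 + 1
2 = 2·1 + 0
Back-substituting gives 59·25 ≡ 1 (mod 67).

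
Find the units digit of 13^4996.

Powers of 3 mod 10 repeat with period 4: 3, 9, 7, 1.
4996 leaves remainder 0 on division by 4, so 13^4996 ends in 1.

1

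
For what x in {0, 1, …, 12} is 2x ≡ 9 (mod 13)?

2⁻¹ ≡ 7 (mod 13) because 2·7 = 14 = 1·13 + 1.
Multiplying both sides by 7: x ≡ 7·9 = 63 ≡ 11 (mod 13).

11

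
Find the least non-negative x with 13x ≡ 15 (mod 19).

7

13⁻¹ ≡ 3 (mod 19) because 13·3 = 39 = 2·19 + 1.
So x ≡ 3·15 = 45 ≡ 7 (mod 19).
Check: 13·7 = 91 = 4·19 + 15.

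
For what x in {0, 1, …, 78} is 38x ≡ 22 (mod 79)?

The inverse of 38 mod 79 is 52 (since 38·52 = 1976 ≡ 1).
So x ≡ 52·22 = 1144 ≡ 38 (mod 79).
Check: 38·38 = 1444 = 18·79 + 22.

38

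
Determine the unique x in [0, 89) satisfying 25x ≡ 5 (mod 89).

18

The inverse of 25 mod 89 is 57 (since 25·57 = 1425 ≡ 1).
So x ≡ 57·5 = 285 ≡ 18 (mod 89).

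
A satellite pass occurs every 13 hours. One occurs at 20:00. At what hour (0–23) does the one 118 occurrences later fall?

18

118·13 = 1534.
1534 mod 24 = 22 (since 63·24 = 1512).
(20 + 22) mod 24 = 18.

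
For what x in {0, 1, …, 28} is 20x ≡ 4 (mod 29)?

20⁻¹ ≡ 16 (mod 29) because 20·16 = 320 = 11·29 + 1.
Multiplying both sides by 16: x ≡ 16·4 = 64 ≡ 6 (mod 29).

6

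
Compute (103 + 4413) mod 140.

36

Dividing 4413 by 140 gives quotient 31 and remainder 73.
(103 + 73) mod 140 = 36.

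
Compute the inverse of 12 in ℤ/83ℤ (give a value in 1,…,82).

83 = 6·12 + 11
12 = 1·11 + 1
11 = 11·1 + 0
Back-substituting gives 12·7 ≡ 1 (mod 83).

7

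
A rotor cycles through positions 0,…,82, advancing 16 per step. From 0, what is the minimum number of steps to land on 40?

44

16⁻¹ ≡ 26 (mod 83) because 16·26 = 416 = 5·83 + 1.
So x ≡ 26·40 = 1040 ≡ 44 (mod 83).
Check: 16·44 = 704 = 8·83 + 40.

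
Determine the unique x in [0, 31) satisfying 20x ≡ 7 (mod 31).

5

The inverse of 20 mod 31 is 14 (since 20·14 = 280 ≡ 1).
Multiplying both sides by 14: x ≡ 14·7 = 98 ≡ 5 (mod 31).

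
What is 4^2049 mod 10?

4

Last digits of 4^n: 4, 6 (period 2).
2049 mod 2 = 1, so the last digit matches 4^1 = 4.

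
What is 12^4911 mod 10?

8

The units digit of 12^n cycles with period 4: 2, 4, 8, 6, …
4911 leaves remainder 3 on division by 4, so 12^4911 ends in 8.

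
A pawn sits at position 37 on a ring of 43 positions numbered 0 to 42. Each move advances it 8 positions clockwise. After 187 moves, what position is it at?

28

187·8 = 1496.
1496 = 34·43 + 34, so 1496 mod 43 = 34.
(37 + 34) mod 43 = 28.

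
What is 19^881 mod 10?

Last digits of 9^n: 9, 1 (period 2).
881 mod 2 = 1, so the last digit matches 9^1 = 9.

9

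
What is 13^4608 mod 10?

Last digits of 3^n: 3, 9, 7, 1 (period 4).
4608 mod 4 = 0, so the last digit matches 3^4 = 1.

1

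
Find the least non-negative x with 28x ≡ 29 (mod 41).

28⁻¹ ≡ 22 (mod 41) because 28·22 = 616 = 15·41 + 1.
So x ≡ 22·29 = 638 ≡ 23 (mod 41).

23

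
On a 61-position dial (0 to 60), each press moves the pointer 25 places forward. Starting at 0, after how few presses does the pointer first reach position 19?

The inverse of 25 mod 61 is 22 (since 25·22 = 550 ≡ 1).
So x ≡ 22·19 = 418 ≡ 52 (mod 61).

52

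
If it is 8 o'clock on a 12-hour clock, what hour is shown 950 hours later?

10

950 = 79·12 + 2, so 950 mod 12 = 2.
8 + 2 → 10 on a 12-hour dial.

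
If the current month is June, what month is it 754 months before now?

August

Dividing 754 by 12 gives quotient 62 and remainder 10.
June − 10 months → August.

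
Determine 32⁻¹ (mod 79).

42

32·42 = 1344 = 17·79 + 1, so 32⁻¹ ≡ 42 (mod 79).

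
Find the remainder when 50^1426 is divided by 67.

Square-and-reduce mod 67: 50^1≡50, 50^2≡21, 50^4≡39, 50^8≡47, 50^16≡65, 50^32≡4, 50^64≡16, 50^128≡55, 50^256≡10, 50^512≡33, 50^1024≡17.
1426 = 2 + 16 + 128 + 256 + 1024, so 50^1426 ≡ 21·65·55·10·17 ≡ 54 (mod 67).

54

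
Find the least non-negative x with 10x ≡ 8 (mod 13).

6

The inverse of 10 mod 13 is 4 (since 10·4 = 40 ≡ 1).
So x ≡ 4·8 = 32 ≡ 6 (mod 13).
Check: 10·6 = 60 = 4·13 + 8.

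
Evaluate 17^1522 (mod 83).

59

By repeated squaring mod 83: 17^1≡17, 17^2≡40, 17^4≡23, 17^8≡31, 17^16≡48, 17^32≡63, 17^64≡68, 17^128≡59, 17^256≡78, 17^512≡25, 17^1024≡44.
1522 = 2 + 16 + 32 + 64 + 128 + 256 + 1024, so 17^1522 ≡ 40·48·63·68·59·78·44 ≡ 59 (mod 83).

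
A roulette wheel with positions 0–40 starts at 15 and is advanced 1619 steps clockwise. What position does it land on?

35

1619 mod 41 = 20 (since 39·41 = 1599).
(15 + 20) mod 41 = 35.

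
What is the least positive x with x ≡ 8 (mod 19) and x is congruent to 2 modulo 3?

8

x ≡ 2 (mod 3) gives x ∈ {2, 5, 8}.
The first of these with x mod 19 = 8 is 8.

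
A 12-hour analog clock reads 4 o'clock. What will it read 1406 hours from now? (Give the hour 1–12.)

1406 = 117·12 + 2, so 1406 mod 12 = 2.
4 + 2 → 6 on a 12-hour dial.

6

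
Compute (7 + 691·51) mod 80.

48

691·51 = 35241.
35241 = 440·80 + 41, so 35241 mod 80 = 41.
(7 + 41) mod 80 = 48.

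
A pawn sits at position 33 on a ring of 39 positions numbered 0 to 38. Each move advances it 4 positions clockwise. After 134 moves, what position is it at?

134·4 = 536.
536 − 13·39 = 29, so 536 ≡ 29 (mod 39).
(33 + 29) mod 39 = 23.

23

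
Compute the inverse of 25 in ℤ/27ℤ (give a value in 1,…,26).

25·13 = 325 = 12·27 + 1, so 25⁻¹ ≡ 13 (mod 27).

13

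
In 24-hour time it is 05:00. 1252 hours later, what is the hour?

9

1252 mod 24 = 4 (since 52·24 = 1248).
(5 + 4) mod 24 = 9.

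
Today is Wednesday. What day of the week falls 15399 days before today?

Thursday

15399 − 2199·7 = 6, so 15399 ≡ 6 (mod 7).
Wednesday − 6 days → Thursday.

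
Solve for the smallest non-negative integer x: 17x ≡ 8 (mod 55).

49

17⁻¹ ≡ 13 (mod 55) because 17·13 = 221 = 4·55 + 1.
So x ≡ 13·8 = 104 ≡ 49 (mod 55).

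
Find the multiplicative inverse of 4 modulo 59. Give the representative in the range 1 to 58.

4·15 = 60 = 1·59 + 1, so 4⁻¹ ≡ 15 (mod 59).

15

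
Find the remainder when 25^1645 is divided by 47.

42

By repeated squaring mod 47: 25^1≡25, 25^2≡14, 25^4≡8, 25^8≡17, 25^16≡7, 25^32≡2, 25^64≡4, 25^128≡16, 25^256≡21, 25^512≡18, 25^1024≡42.
Since 1645 = 1 + 4 + 8 + 32 + 64 + 512 + 1024 in binary, 25^1645 ≡ 25·8·17·2·4·18·42 ≡ 42 (mod 47).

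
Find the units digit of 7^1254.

Last digits of 7^n: 7, 9, 3, 1 (period 4).
1254 leaves remainder 2 on division by 4, so 7^1254 ends in 9.

9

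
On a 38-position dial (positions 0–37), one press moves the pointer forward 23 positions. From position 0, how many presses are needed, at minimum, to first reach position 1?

38 = 1·23 + 15
23 = 1·15 + 8
15 = 1·8 + 7
8 = 1·7 + 1
7 = 7·1 + 0
Back-substituting gives 23·5 ≡ 1 (mod 38).

5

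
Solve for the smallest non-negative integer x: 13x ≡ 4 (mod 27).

19

13⁻¹ ≡ 25 (mod 27) because 13·25 = 325 = 12·27 + 1.
So x ≡ 25·4 = 100 ≡ 19 (mod 27).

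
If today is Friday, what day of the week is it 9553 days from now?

9553 mod 7 = 5 (since 1364·7 = 9548).
Friday + 5 days → Wednesday.

Wednesday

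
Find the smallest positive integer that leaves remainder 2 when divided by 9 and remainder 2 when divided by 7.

2

Since 7·4 ≡ 1 (mod 9), take x = 2 + 7·((2−2)·4 mod 9) = 2 + 7·0 = 2.
Check: 2 mod 9 = 2, 2 mod 7 = 2.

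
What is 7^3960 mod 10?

1

Powers of 7 mod 10 repeat with period 4: 7, 9, 3, 1.
3960 leaves remainder 0 on division by 4, so 7^3960 ends in 1.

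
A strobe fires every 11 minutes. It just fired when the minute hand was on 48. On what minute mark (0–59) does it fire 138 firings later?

6

138·11 = 1518.
Dividing 1518 by 60 gives quotient 25 and remainder 18.
(48 + 18) mod 60 = 6.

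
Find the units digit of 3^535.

Powers of 3 mod 10 repeat with period 4: 3, 9, 7, 1.
535 mod 4 = 3, so the last digit matches 3^3 = 7.

7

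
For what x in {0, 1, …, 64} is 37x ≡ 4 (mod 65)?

37⁻¹ ≡ 58 (mod 65) because 37·58 = 2146 = 33·65 + 1.
So x ≡ 58·4 = 232 ≡ 37 (mod 65).

37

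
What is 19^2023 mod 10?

9

Last digits of 9^n: 9, 1 (period 2).
2023 leaves remainder 1 on division by 2, so 19^2023 ends in 9.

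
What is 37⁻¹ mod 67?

37·29 = 1073 = 16·67 + 1, so 37⁻¹ ≡ 29 (mod 67).

29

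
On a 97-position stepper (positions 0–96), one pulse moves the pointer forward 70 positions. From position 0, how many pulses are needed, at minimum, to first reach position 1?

79

70·79 = 5530 = 57·97 + 1, so 70⁻¹ ≡ 79 (mod 97).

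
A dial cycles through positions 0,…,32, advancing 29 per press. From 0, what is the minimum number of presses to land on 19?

20

The inverse of 29 mod 33 is 8 (since 29·8 = 232 ≡ 1).
So x ≡ 8·19 = 152 ≡ 20 (mod 33).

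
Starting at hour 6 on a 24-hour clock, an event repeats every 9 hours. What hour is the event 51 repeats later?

51·9 = 459.
459 − 19·24 = 3, so 459 ≡ 3 (mod 24).
(6 + 3) mod 24 = 9.

9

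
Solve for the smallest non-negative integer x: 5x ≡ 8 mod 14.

The inverse of 5 mod 14 is 3 (since 5·3 = 15 ≡ 1).
Multiplying both sides by 3: x ≡ 3·8 = 24 ≡ 10 (mod 14).

10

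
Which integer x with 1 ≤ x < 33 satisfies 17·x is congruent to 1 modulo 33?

33 = 1·17 + 16
17 = 1·16 + 1
16 = 16·1 + 0
Back-substituting gives 17·2 ≡ 1 (mod 33).

2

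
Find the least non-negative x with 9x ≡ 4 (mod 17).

8

The inverse of 9 mod 17 is 2 (since 9·2 = 18 ≡ 1).
Multiplying both sides by 2: x ≡ 2·4 = 8 ≡ 8 (mod 17).
Check: 9·8 = 72 = 4·17 + 4.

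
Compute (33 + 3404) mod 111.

3404 mod 111 = 74 (since 30·111 = 3330).
(33 + 74) mod 111 = 107.

107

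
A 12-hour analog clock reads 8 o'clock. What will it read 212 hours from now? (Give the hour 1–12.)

212 = 17·12 + 8, so 212 mod 12 = 8.
8 + 8 → 4 on a 12-hour dial.

4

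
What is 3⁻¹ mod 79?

3·53 = 159 = 2·79 + 1, so 3⁻¹ ≡ 53 (mod 79).

53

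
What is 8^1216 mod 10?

6

Powers of 8 mod 10 repeat with period 4: 8, 4, 2, 6.
1216 leaves remainder 0 on division by 4, so 8^1216 ends in 6.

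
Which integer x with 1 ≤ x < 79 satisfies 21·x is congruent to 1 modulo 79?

64

21·64 = 1344 = 17·79 + 1, so 21⁻¹ ≡ 64 (mod 79).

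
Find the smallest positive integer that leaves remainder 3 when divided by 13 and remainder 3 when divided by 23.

3

Since 23·4 ≡ 1 (mod 13), take x = 3 + 23·((3−3)·4 mod 13) = 3 + 23·0 = 3.
Check: 3 mod 13 = 3, 3 mod 23 = 3.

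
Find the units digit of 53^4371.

7

Last digits of 3^n: 3, 9, 7, 1 (period 4).
4371 mod 4 = 3, so the last digit matches 3^3 = 7.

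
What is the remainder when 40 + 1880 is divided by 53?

12

1880 − 35·53 = 25, so 1880 ≡ 25 (mod 53).
(40 + 25) mod 53 = 12.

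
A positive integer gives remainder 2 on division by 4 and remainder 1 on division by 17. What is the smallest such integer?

18

x ≡ 2 (mod 4) gives x ∈ {2, 6, 10, 14, 18}.
The first of these with x mod 17 = 1 is 18.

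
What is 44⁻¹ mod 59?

44·55 = 2420 = 41·59 + 1, so 44⁻¹ ≡ 55 (mod 59).

55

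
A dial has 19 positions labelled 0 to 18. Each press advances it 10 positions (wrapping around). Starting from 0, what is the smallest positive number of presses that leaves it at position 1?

19 = 1·10 + 9
10 = 1·9 + 1
9 = 9·1 + 0
Back-substituting gives 10·2 ≡ 1 (mod 19).

2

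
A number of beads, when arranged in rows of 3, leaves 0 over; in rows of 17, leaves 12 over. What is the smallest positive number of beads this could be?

x ≡ 0 (mod 3) gives x ∈ {0, 3, 6, 9, 12}.
The first of these with x mod 17 = 12 is 12.

12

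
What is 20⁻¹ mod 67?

57

20·57 = 1140 = 17·67 + 1, so 20⁻¹ ≡ 57 (mod 67).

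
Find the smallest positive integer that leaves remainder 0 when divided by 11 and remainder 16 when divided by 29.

x ≡ 0 (mod 11) gives x ∈ {0, 11, 22, 33, 44, 55, 66, 77, …}.
The first of these with x mod 29 = 16 is 132.

132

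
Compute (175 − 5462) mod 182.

173

5462 mod 182 = 2 (since 30·182 = 5460).
(175 − 2) mod 182 = 173.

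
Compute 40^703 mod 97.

13

By repeated squaring mod 97: 40^1≡40, 40^2≡48, 40^4≡73, 40^8≡91, 40^16≡36, 40^32≡35, 40^64≡61, 40^128≡35, 40^256≡61, 40^512≡35.
Since 703 = 1 + 2 + 4 + 8 + 16 + 32 + 128 + 512 in binary, 40^703 ≡ 40·48·73·91·36·35·35·35 ≡ 13 (mod 97).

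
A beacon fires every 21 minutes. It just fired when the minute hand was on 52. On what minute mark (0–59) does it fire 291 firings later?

291·21 = 6111.
6111 = 101·60 + 51, so 6111 mod 60 = 51.
(52 + 51) mod 60 = 43.

43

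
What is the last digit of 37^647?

Powers of 7 mod 10 repeat with period 4: 7, 9, 3, 1.
647 leaves remainder 3 on division by 4, so 37^647 ends in 3.

3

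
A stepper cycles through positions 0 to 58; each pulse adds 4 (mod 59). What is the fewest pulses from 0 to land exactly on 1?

15

4·15 = 60 = 1·59 + 1, so 4⁻¹ ≡ 15 (mod 59).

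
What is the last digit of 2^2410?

The units digit of 2^n cycles with period 4: 2, 4, 8, 6, …
2410 mod 4 = 2, so the last digit matches 2^2 = 4.

4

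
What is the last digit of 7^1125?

Powers of 7 mod 10 repeat with period 4: 7, 9, 3, 1.
1125 leaves remainder 1 on division by 4, so 7^1125 ends in 7.

7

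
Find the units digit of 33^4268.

The units digit of 33^n cycles with period 4: 3, 9, 7, 1, …
4268 mod 4 = 0, so the last digit matches 3^4 = 1.

1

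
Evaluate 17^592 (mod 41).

By repeated squaring mod 41: 17^1≡17, 17^2≡2, 17^4≡4, 17^8≡16, 17^16≡10, 17^32≡18, 17^64≡37, 17^128≡16, 17^256≡10, 17^512≡18.
Since 592 = 16 + 64 + 512 in binary, 17^592 ≡ 10·37·18 ≡ 18 (mod 41).

18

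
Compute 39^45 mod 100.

Square-and-reduce mod 100: 39^1≡39, 39^2≡21, 39^4≡41, 39^8≡81, 39^16≡61, 39^32≡21.
45 = 1 + 4 + 8 + 32, so 39^45 ≡ 39·41·81·21 ≡ 99 (mod 100).

99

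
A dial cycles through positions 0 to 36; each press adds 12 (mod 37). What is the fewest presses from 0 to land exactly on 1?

37 = 3·12 + 1
12 = 12·1 + 0
Back-substituting gives 12·34 ≡ 1 (mod 37).

34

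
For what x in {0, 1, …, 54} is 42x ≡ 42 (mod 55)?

1

The inverse of 42 mod 55 is 38 (since 42·38 = 1596 ≡ 1).
So x ≡ 38·42 = 1596 ≡ 1 (mod 55).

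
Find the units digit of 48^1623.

2

The units digit of 48^n cycles with period 4: 8, 4, 2, 6, …
1623 mod 4 = 3, so the last digit matches 8^3 = 2.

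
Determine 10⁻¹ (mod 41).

37

41 = 4·10 + 1
10 = 10·1 + 0
Back-substituting gives 10·37 ≡ 1 (mod 41).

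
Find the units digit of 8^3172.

The units digit of 8^n cycles with period 4: 8, 4, 2, 6, …
3172 leaves remainder 0 on division by 4, so 8^3172 ends in 6.

6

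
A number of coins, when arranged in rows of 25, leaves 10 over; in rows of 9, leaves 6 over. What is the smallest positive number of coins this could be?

Since 9·14 ≡ 1 (mod 25), take x = 6 + 9·((10−6)·14 mod 25) = 6 + 9·6 = 60.
Check: 60 mod 25 = 10, 60 mod 9 = 6.

60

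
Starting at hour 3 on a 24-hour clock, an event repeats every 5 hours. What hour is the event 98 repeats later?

13

98·5 = 490.
490 = 20·24 + 10, so 490 mod 24 = 10.
(3 + 10) mod 24 = 13.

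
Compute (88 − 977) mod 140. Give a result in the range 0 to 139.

977 mod 140 = 137 (since 6·140 = 840).
(88 − 137) mod 140 = 91.

91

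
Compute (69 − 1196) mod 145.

1196 − 8·145 = 36, so 1196 ≡ 36 (mod 145).
(69 − 36) mod 145 = 33.

33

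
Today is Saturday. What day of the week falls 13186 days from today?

Thursday

Dividing 13186 by 7 gives quotient 1883 and remainder 5.
Saturday + 5 days → Thursday.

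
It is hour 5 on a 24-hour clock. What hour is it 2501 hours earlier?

Dividing 2501 by 24 gives quotient 104 and remainder 5.
(5 − 5) mod 24 = 0.

0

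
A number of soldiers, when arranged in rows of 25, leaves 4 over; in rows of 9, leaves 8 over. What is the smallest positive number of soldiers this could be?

x ≡ 8 (mod 9) gives x ∈ {8, 17, 26, 35, 44, 53, 62, 71, …}.
The first of these with x mod 25 = 4 is 179.

179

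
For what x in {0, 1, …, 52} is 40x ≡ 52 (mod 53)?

40⁻¹ ≡ 4 (mod 53) because 40·4 = 160 = 3·53 + 1.
So x ≡ 4·52 = 208 ≡ 49 (mod 53).
Check: 40·49 = 1960 = 36·53 + 52.

49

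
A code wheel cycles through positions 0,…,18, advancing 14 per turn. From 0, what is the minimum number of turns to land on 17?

The inverse of 14 mod 19 is 15 (since 14·15 = 210 ≡ 1).
Multiplying both sides by 15: x ≡ 15·17 = 255 ≡ 8 (mod 19).
Check: 14·8 = 112 = 5·19 + 17.

8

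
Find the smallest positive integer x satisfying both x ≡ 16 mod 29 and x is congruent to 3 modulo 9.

219

Since 9·13 ≡ 1 (mod 29), take x = 3 + 9·((16−3)·13 mod 29) = 3 + 9·24 = 219.
Check: 219 mod 29 = 16, 219 mod 9 = 3.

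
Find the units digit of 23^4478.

Powers of 3 mod 10 repeat with period 4: 3, 9, 7, 1.
4478 leaves remainder 2 on division by 4, so 23^4478 ends in 9.

9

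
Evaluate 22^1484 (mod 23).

By repeated squaring mod 23: 22^1≡22, 22^2≡1, 22^4≡1, 22^8≡1, 22^16≡1, 22^32≡1, 22^64≡1, 22^128≡1, 22^256≡1, 22^512≡1, 22^1024≡1.
Since 1484 = 4 + 8 + 64 + 128 + 256 + 1024 in binary, 22^1484 ≡ 1·1·1·1·1·1 ≡ 1 (mod 23).

1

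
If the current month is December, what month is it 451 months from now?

Dividing 451 by 12 gives quotient 37 and remainder 7.
December + 7 months → July.

July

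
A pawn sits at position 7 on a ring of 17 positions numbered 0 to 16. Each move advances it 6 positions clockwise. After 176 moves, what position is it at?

176·6 = 1056.
1056 − 62·17 = 2, so 1056 ≡ 2 (mod 17).
(7 + 2) mod 17 = 9.

9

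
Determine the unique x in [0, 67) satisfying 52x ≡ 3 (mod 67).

40

52⁻¹ ≡ 58 (mod 67) because 52·58 = 3016 = 45·67 + 1.
Multiplying both sides by 58: x ≡ 58·3 = 174 ≡ 40 (mod 67).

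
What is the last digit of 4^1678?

6

Last digits of 4^n: 4, 6 (period 2).
1678 mod 2 = 0, so the last digit matches 4^2 = 6.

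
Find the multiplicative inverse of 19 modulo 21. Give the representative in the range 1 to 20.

19·10 = 190 = 9·21 + 1, so 19⁻¹ ≡ 10 (mod 21).

10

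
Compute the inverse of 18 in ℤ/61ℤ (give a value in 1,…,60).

17

61 = 3·18 + 7
18 = 2·7 + 4
7 = 1·4 + 3
4 = 1·3 + 1
3 = 3·1 + 0
Back-substituting gives 18·17 ≡ 1 (mod 61).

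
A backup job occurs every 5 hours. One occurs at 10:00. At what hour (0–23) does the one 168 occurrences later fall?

168·5 = 840.
Dividing 840 by 24 gives quotient 35 and remainder 0.
(10 + 0) mod 24 = 10.

10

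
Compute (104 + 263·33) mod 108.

35

263·33 = 8679.
8679 − 80·108 = 39, so 8679 ≡ 39 (mod 108).
(104 + 39) mod 108 = 35.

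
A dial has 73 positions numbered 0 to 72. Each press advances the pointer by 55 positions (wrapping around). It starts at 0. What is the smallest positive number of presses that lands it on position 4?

16

The inverse of 55 mod 73 is 4 (since 55·4 = 220 ≡ 1).
So x ≡ 4·4 = 16 ≡ 16 (mod 73).
Check: 55·16 = 880 = 12·73 + 4.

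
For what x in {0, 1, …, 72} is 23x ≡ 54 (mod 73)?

23⁻¹ ≡ 54 (mod 73) because 23·54 = 1242 = 17·73 + 1.
Multiplying both sides by 54: x ≡ 54·54 = 2916 ≡ 69 (mod 73).
Check: 23·69 = 1587 = 21·73 + 54.

69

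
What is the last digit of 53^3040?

Last digits of 3^n: 3, 9, 7, 1 (period 4).
3040 mod 4 = 0, so the last digit matches 3^4 = 1.

1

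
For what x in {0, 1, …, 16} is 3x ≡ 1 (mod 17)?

The inverse of 3 mod 17 is 6 (since 3·6 = 18 ≡ 1).
Multiplying both sides by 6: x ≡ 6·1 = 6 ≡ 6 (mod 17).

6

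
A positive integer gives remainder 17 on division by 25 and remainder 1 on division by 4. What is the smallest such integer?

x ≡ 1 (mod 4) gives x ∈ {1, 5, 9, 13, 17}.
The first of these with x mod 25 = 17 is 17.

17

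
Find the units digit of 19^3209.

The units digit of 19^n cycles with period 2: 9, 1, …
3209 leaves remainder 1 on division by 2, so 19^3209 ends in 9.

9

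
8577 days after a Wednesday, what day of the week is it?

Friday

Dividing 8577 by 7 gives quotient 1225 and remainder 2.
Wednesday + 2 days → Friday.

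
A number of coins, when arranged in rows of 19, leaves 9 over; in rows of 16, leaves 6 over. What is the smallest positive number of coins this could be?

Since 16·6 ≡ 1 (mod 19), take x = 6 + 16·((9−6)·6 mod 19) = 6 + 16·18 = 294.
Check: 294 mod 19 = 9, 294 mod 16 = 6.

294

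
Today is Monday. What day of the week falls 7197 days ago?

7197 = 1028·7 + 1, so 7197 mod 7 = 1.
Monday − 1 day → Sunday.

Sunday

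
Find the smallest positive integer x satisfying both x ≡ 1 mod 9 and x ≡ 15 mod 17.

x ≡ 1 (mod 9) gives x ∈ {1, 10, 19, 28, 37, 46, 55, 64, …}.
The first of these with x mod 17 = 15 is 100.

100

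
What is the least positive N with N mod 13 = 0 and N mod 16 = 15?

143

x ≡ 0 (mod 13) gives x ∈ {0, 13, 26, 39, 52, 65, 78, 91, …}.
The first of these with x mod 16 = 15 is 143.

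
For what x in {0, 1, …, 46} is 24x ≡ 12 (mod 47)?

24

24⁻¹ ≡ 2 (mod 47) because 24·2 = 48 = 1·47 + 1.
So x ≡ 2·12 = 24 ≡ 24 (mod 47).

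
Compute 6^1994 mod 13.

10

Successive squares of 6 mod 13: 6^1≡6, 6^2≡10, 6^4≡9, 6^8≡3, 6^16≡9, 6^32≡3, 6^64≡9, 6^128≡3, 6^256≡9, 6^512≡3, 6^1024≡9.
1994 = 2 + 8 + 64 + 128 + 256 + 512 + 1024, so 6^1994 ≡ 10·3·9·3·9·3·9 ≡ 10 (mod 13).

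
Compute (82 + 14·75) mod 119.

14·75 = 1050.
1050 = 8·119 + 98, so 1050 mod 119 = 98.
(82 + 98) mod 119 = 61.

61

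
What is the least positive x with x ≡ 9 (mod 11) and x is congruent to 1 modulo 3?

31

x ≡ 1 (mod 3) gives x ∈ {1, 4, 7, 10, 13, 16, 19, 22, …}.
The first of these with x mod 11 = 9 is 31.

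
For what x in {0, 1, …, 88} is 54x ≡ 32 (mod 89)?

The inverse of 54 mod 89 is 61 (since 54·61 = 3294 ≡ 1).
So x ≡ 61·32 = 1952 ≡ 83 (mod 89).

83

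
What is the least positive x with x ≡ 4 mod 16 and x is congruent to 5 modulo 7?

68

x ≡ 5 (mod 7) gives x ∈ {5, 12, 19, 26, 33, 40, 47, 54, …}.
The first of these with x mod 16 = 4 is 68.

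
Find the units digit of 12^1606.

Powers of 2 mod 10 repeat with period 4: 2, 4, 8, 6.
1606 mod 4 = 2, so the last digit matches 2^2 = 4.

4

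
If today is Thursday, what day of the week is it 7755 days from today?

Dividing 7755 by 7 gives quotient 1107 and remainder 6.
Thursday + 6 days → Wednesday.

Wednesday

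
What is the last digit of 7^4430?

Powers of 7 mod 10 repeat with period 4: 7, 9, 3, 1.
4430 leaves remainder 2 on division by 4, so 7^4430 ends in 9.

9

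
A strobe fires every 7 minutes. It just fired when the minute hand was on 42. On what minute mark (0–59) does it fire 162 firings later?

36

162·7 = 1134.
Dividing 1134 by 60 gives quotient 18 and remainder 54.
(42 + 54) mod 60 = 36.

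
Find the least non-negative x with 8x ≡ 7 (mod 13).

9

The inverse of 8 mod 13 is 5 (since 8·5 = 40 ≡ 1).
Multiplying both sides by 5: x ≡ 5·7 = 35 ≡ 9 (mod 13).
Check: 8·9 = 72 = 5·13 + 7.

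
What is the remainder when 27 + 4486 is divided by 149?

4486 = 30·149 + 16, so 4486 mod 149 = 16.
(27 + 16) mod 149 = 43.

43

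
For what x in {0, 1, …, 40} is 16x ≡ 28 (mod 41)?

12

The inverse of 16 mod 41 is 18 (since 16·18 = 288 ≡ 1).
Multiplying both sides by 18: x ≡ 18·28 = 504 ≡ 12 (mod 41).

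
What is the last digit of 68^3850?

4

The units digit of 68^n cycles with period 4: 8, 4, 2, 6, …
3850 leaves remainder 2 on division by 4, so 68^3850 ends in 4.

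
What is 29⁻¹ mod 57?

2

57 = 1·29 + 28
29 = 1·28 + 1
28 = 28·1 + 0
Back-substituting gives 29·2 ≡ 1 (mod 57).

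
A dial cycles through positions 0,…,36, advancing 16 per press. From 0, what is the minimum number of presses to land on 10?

33

16⁻¹ ≡ 7 (mod 37) because 16·7 = 112 = 3·37 + 1.
So x ≡ 7·10 = 70 ≡ 33 (mod 37).
Check: 16·33 = 528 = 14·37 + 10.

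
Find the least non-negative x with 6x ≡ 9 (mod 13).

The inverse of 6 mod 13 is 11 (since 6·11 = 66 ≡ 1).
So x ≡ 11·9 = 99 ≡ 8 (mod 13).

8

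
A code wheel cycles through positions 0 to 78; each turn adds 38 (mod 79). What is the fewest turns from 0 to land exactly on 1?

79 = 2·38 + 3
38 = 12·3 + 2
3 = 1·2 + 1
2 = 2·1 + 0
Back-substituting gives 38·52 ≡ 1 (mod 79).

52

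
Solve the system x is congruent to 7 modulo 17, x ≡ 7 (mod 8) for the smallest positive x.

7

x ≡ 7 (mod 8) gives x ∈ {7}.
The first of these with x mod 17 = 7 is 7.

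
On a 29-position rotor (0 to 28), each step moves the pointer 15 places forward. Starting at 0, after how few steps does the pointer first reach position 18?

7

The inverse of 15 mod 29 is 2 (since 15·2 = 30 ≡ 1).
Multiplying both sides by 2: x ≡ 2·18 = 36 ≡ 7 (mod 29).
Check: 15·7 = 105 = 3·29 + 18.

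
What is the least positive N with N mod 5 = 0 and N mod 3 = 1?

10

Since 3·2 ≡ 1 (mod 5), take x = 1 + 3·((0−1)·2 mod 5) = 1 + 3·3 = 10.
Check: 10 mod 5 = 0, 10 mod 3 = 1.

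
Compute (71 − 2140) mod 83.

2140 mod 83 = 65 (since 25·83 = 2075).
(71 − 65) mod 83 = 6.

6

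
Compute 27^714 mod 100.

9

By repeated squaring mod 100: 27^1≡27, 27^2≡29, 27^4≡41, 27^8≡81, 27^16≡61, 27^32≡21, 27^64≡41, 27^128≡81, 27^256≡61, 27^512≡21.
Since 714 = 2 + 8 + 64 + 128 + 512 in binary, 27^714 ≡ 29·81·41·81·21 ≡ 9 (mod 100).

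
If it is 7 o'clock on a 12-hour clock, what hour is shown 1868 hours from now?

3

1868 − 155·12 = 8, so 1868 ≡ 8 (mod 12).
7 + 8 → 3 on a 12-hour dial.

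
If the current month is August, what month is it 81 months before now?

81 = 6·12 + 9, so 81 mod 12 = 9.
August − 9 months → November.

November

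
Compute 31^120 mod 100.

1

By repeated squaring mod 100: 31^1≡31, 31^2≡61, 31^4≡21, 31^8≡41, 31^16≡81, 31^32≡61, 31^64≡21.
120 = 8 + 16 + 32 + 64, so 31^120 ≡ 41·81·61·21 ≡ 1 (mod 100).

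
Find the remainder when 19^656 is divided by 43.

13

By repeated squaring mod 43: 19^1≡19, 19^2≡17, 19^4≡31, 19^8≡15, 19^16≡10, 19^32≡14, 19^64≡24, 19^128≡17, 19^256≡31, 19^512≡15.
Since 656 = 16 + 128 + 512 in binary, 19^656 ≡ 10·17·15 ≡ 13 (mod 43).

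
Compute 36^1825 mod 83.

Successive squares of 36 mod 83: 36^1≡36, 36^2≡51, 36^4≡28, 36^8≡37, 36^16≡41, 36^32≡21, 36^64≡26, 36^128≡12, 36^256≡61, 36^512≡69, 36^1024≡30.
Since 1825 = 1 + 32 + 256 + 512 + 1024 in binary, 36^1825 ≡ 36·21·61·69·30 ≡ 77 (mod 83).

77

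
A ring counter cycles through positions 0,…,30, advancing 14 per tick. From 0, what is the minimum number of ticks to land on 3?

14⁻¹ ≡ 20 (mod 31) because 14·20 = 280 = 9·31 + 1.
So x ≡ 20·3 = 60 ≡ 29 (mod 31).

29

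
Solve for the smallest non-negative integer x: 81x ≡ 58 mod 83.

81⁻¹ ≡ 41 (mod 83) because 81·41 = 3321 = 40·83 + 1.
So x ≡ 41·58 = 2378 ≡ 54 (mod 83).

54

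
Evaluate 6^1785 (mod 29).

28

Successive squares of 6 mod 29: 6^1≡6, 6^2≡7, 6^4≡20, 6^8≡23, 6^16≡7, 6^32≡20, 6^64≡23, 6^128≡7, 6^256≡20, 6^512≡23, 6^1024≡7.
Since 1785 = 1 + 8 + 16 + 32 + 64 + 128 + 512 + 1024 in binary, 6^1785 ≡ 6·23·7·20·23·7·23·7 ≡ 28 (mod 29).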